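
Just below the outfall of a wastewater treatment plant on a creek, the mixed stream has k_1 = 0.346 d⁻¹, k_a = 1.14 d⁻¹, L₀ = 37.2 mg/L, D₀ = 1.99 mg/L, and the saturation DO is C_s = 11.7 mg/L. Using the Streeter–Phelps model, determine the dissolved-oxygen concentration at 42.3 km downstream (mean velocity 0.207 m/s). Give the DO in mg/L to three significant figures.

Travel time t = x/v = 42.3 km / (0.207 m/s) = 42300 m / 0.207 m/s = 204300 s = 2.365 d.
k_1 L₀/(k_a−k_1) = 0.346×37.2/(1.14−0.346) = 12.87/0.7940 = 16.21 mg/L.
e^(−k_1 t) = e^(−0.346×2.365) = 0.4412; e^(−k_a t) = e^(−1.14×2.365) = 0.06746.
D = 16.21 × (0.4412 − 0.06746) + 1.99 × 0.06746 = 6.058 + 0.1342 = 6.192 mg/L.
DO = C_s − D = 11.7 − 6.192 = 5.508 mg/L.

DO ≈ 5.51 mg/L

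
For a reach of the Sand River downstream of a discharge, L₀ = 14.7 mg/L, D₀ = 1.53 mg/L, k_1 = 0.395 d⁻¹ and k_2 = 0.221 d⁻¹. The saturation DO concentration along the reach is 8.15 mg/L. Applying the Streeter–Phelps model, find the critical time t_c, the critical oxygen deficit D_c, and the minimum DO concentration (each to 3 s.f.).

t_c ≈ 3.08 d; D_c ≈ 7.78 mg/L; min DO ≈ 0.366 mg/L

At the critical point dD/dt = 0, so k_1 L₀ e^(−k_1 t) = k_2 D. Substituting D(t) from the Streeter–Phelps equation and solving for t gives
t_c = ln[(k_2/k_1)(1 − D₀(k_2−k_1)/(k_1 L₀))] / (k_2−k_1).
Here k_2−k_1 = -0.1740 d⁻¹ and 1 − D₀(k_2−k_1)/(k_1 L₀) = 1 − 1.53×-0.1740/(0.395×14.7) = 1.046, so
t_c = ln(0.5595 × 1.046) / -0.1740 = -0.5359 / -0.1740 = 3.080 d.
L(t_c) = L₀ e^(−k_1 t_c) = 14.7 × 0.2963 = 4.355 mg/L, and at the critical point k_2 D_c = k_1 L, so D_c = (0.395/0.221) × 4.355 = 7.784 mg/L.
Minimum DO = C_s − D_c = 8.15 − 7.784 = 0.3663 mg/L.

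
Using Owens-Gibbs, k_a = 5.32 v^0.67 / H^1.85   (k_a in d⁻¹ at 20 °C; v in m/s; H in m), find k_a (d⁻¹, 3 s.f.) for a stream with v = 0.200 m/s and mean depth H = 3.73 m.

k_a ≈ 0.158 d⁻¹

k_a = 5.32 × 0.200^0.67 / 3.73^1.85 = 5.32 × 0.3402 / 11.42 = 0.1585 d⁻¹.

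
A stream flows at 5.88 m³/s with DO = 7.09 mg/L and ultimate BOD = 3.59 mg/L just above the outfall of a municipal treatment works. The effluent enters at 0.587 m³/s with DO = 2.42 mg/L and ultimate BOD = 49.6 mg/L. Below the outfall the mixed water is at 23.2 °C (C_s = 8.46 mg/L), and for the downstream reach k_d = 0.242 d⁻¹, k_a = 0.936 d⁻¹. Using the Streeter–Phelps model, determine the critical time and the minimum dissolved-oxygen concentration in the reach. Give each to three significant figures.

Mixed DO = (5.88×7.09 + 0.587×2.42)/(5.88+0.587) = 43.11/6.467 = 6.666 mg/L.
Mixed L₀ = (5.88×3.59 + 0.587×49.6)/(6.467) = 50.22/6.467 = 7.766 mg/L.
Initial deficit D₀ = C_s − DO₀ = 8.46 − 6.666 = 1.794 mg/L.
t_c = (1/0.6940) ln[(0.936/0.242)(1 − 1.794×0.6940/(0.242×7.766))] = 1.441 × ln(1.306) = 0.3844 d.
D_c = (0.242/0.936) × 7.766 × e^(−0.242×0.3844) = 0.2585 × 7.766 × 0.9112 = 1.830 mg/L.
Minimum DO = 8.46 − 1.830 = 6.630 mg/L.

t_c ≈ 0.384 d; minimum DO ≈ 6.63 mg/L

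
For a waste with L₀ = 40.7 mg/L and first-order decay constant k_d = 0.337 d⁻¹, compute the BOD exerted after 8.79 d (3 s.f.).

y_t = L₀(1 − e^(−k_d t)) = 40.7 × (1 − e^(−0.337×8.79))
= 40.7 × (1 − 0.05170) = 40.7 × 0.9483 = 38.60 mg/L.

y ≈ 38.6 mg/L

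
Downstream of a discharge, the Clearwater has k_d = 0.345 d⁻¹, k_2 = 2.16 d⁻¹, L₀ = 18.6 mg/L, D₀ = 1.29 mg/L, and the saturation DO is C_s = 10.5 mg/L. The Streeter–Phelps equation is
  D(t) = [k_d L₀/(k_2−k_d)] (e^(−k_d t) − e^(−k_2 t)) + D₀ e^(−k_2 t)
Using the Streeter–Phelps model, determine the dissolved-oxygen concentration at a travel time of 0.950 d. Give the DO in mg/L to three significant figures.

DO ≈ 8.24 mg/L

k_d L₀/(k_2−k_d) = 0.345×18.6/(2.16−0.345) = 6.417/1.815 = 3.536 mg/L.
e^(−k_d t) = e^(−0.345×0.9500) = 0.7205; e^(−k_2 t) = e^(−2.16×0.9500) = 0.1285.
D = 3.536 × (0.7205 − 0.1285) + 1.29 × 0.1285 = 2.093 + 0.1657 = 2.259 mg/L.
DO = C_s − D = 10.5 − 2.259 = 8.241 mg/L.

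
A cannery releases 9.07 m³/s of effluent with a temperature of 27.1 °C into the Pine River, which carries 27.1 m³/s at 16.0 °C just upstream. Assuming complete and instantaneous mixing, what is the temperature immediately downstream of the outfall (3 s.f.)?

18.8 °C

Flow-weighted mixing: C = (Q_r C_r + Q_w C_w)/(Q_r + Q_w)
= (27.1×16.0 + 9.07×27.1)/(27.1 + 9.07) = 679.4/36.17 = 18.78 °C.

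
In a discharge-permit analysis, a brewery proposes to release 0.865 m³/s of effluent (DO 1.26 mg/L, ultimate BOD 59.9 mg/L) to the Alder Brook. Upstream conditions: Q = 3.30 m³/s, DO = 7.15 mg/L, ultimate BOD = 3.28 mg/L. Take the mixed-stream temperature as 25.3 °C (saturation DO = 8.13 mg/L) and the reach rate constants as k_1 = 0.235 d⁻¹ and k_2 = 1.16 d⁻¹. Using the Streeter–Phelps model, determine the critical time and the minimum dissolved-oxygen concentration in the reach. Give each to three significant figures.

t_c ≈ 0.797 d; minimum DO ≈ 5.60 mg/L

Mixed DO = (3.30×7.15 + 0.865×1.26)/(3.30+0.865) = 24.68/4.165 = 5.927 mg/L.
Mixed L₀ = (3.30×3.28 + 0.865×59.9)/(4.165) = 62.64/4.165 = 15.04 mg/L.
Initial deficit D₀ = C_s − DO₀ = 8.13 − 5.927 = 2.203 mg/L.
t_c = (1/0.9250) ln[(1.16/0.235)(1 − 2.203×0.9250/(0.235×15.04))] = 1.081 × ln(2.090) = 0.7968 d.
D_c = (0.235/1.16) × 15.04 × e^(−0.235×0.7968) = 0.2026 × 15.04 × 0.8292 = 2.526 mg/L.
Minimum DO = 8.13 − 2.526 = 5.604 mg/L.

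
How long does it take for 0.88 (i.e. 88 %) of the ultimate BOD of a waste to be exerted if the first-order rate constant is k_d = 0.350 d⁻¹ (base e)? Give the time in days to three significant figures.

t ≈ 6.06 d

y/L₀ = 1 − e^(−k_d t) = 0.88 ⇒ e^(−k_d t) = 0.120
t = −ln(0.120) / 0.350 = 2.120 / 0.350 = 6.058 d.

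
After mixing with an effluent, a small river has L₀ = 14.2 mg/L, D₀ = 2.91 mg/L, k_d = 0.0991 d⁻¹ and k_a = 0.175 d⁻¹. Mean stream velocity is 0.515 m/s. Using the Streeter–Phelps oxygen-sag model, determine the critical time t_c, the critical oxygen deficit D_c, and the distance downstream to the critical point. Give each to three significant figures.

At the critical point dD/dt = 0, so k_d L₀ e^(−k_d t) = k_a D. Substituting D(t) from the Streeter–Phelps equation and solving for t gives
t_c = ln[(k_a/k_d)(1 − D₀(k_a−k_d)/(k_d L₀))] / (k_a−k_d).
Here k_a−k_d = 0.07590 d⁻¹ and 1 − D₀(k_a−k_d)/(k_d L₀) = 1 − 2.91×0.07590/(0.0991×14.2) = 0.8430, so
t_c = ln(1.766 × 0.8430) / 0.07590 = 0.3979 / 0.07590 = 5.243 d.
L(t_c) = L₀ e^(−k_d t_c) = 14.2 × 0.5948 = 8.446 mg/L, and at the critical point k_a D_c = k_d L, so D_c = (0.0991/0.175) × 8.446 = 4.783 mg/L.
x_c = v t_c = 0.515 m/s × 5.243 d × 86400 s/d = 233300 m ≈ 233 km.

t_c ≈ 5.24 d; D_c ≈ 4.78 mg/L; x_c ≈ 233 km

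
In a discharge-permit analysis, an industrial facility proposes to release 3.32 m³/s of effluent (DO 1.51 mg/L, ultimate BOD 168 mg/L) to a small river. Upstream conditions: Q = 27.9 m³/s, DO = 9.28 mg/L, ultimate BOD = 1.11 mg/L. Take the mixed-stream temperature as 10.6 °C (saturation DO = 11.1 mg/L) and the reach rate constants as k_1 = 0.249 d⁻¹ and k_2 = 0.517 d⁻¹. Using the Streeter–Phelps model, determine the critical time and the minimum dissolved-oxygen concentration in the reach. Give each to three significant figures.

Mixed DO = (27.9×9.28 + 3.32×1.51)/(27.9+3.32) = 263.9/31.22 = 8.454 mg/L.
Mixed L₀ = (27.9×1.11 + 3.32×168)/(31.22) = 588.7/31.22 = 18.86 mg/L.
Initial deficit D₀ = C_s − DO₀ = 11.1 − 8.454 = 2.646 mg/L.
t_c = (1/0.2680) ln[(0.517/0.249)(1 − 2.646×0.2680/(0.249×18.86))] = 3.731 × ln(1.763) = 2.115 d.
D_c = (0.249/0.517) × 18.86 × e^(−0.249×2.115) = 0.4816 × 18.86 × 0.5906 = 5.364 mg/L.
Minimum DO = 11.1 − 5.364 = 5.736 mg/L.

t_c ≈ 2.12 d; minimum DO ≈ 5.74 mg/L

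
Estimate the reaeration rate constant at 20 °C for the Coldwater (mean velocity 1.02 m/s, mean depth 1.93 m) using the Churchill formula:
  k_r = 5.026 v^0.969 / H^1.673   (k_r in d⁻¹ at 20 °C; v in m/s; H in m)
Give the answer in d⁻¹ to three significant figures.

k_r ≈ 1.71 d⁻¹

k_r = 5.026 × 1.02^0.969 / 1.93^1.673 = 5.026 × 1.019 / 3.004 = 1.705 d⁻¹.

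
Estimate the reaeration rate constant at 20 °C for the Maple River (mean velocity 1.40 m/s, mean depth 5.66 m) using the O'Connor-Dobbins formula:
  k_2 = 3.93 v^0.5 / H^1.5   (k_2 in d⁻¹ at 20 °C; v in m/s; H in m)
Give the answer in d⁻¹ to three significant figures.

k_2 = 3.93 × 1.40^0.5 / 5.66^1.5 = 3.93 × 1.183 / 13.47 = 0.3453 d⁻¹.

k_2 ≈ 0.345 d⁻¹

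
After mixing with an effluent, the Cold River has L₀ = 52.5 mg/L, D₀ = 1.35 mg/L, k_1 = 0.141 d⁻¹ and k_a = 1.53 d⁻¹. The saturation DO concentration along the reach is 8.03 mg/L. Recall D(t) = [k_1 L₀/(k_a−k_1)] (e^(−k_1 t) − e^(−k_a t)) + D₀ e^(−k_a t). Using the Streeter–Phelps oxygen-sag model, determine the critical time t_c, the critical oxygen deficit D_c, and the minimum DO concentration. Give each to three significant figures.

At the critical point dD/dt = 0, so k_1 L₀ e^(−k_1 t) = k_a D. Substituting D(t) from the Streeter–Phelps equation and solving for t gives
t_c = ln[(k_a/k_1)(1 − D₀(k_a−k_1)/(k_1 L₀))] / (k_a−k_1).
Here k_a−k_1 = 1.389 d⁻¹ and 1 − D₀(k_a−k_1)/(k_1 L₀) = 1 − 1.35×1.389/(0.141×52.5) = 0.7467, so
t_c = ln(10.85 × 0.7467) / 1.389 = 2.092 / 1.389 = 1.506 d.
D_c = (k_1/k_a) L₀ e^(−k_1 t_c) = (0.141/1.53) × 52.5 × e^(−0.141×1.506) = 0.09216 × 52.5 × 0.8087 = 3.912 mg/L.
Minimum DO = C_s − D_c = 8.03 − 3.912 = 4.118 mg/L.

t_c ≈ 1.51 d; D_c ≈ 3.91 mg/L; min DO ≈ 4.12 mg/L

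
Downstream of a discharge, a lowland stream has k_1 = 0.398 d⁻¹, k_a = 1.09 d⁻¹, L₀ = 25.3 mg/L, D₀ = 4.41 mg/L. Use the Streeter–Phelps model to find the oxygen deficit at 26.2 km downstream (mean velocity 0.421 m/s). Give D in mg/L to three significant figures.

D ≈ 6.30 mg/L

Travel time t = x/v = 26.2 km / (0.421 m/s) = 26200 m / 0.421 m/s = 62230 s = 0.7203 d.
k_1 L₀/(k_a−k_1) = 0.398×25.3/(1.09−0.398) = 10.07/0.6920 = 14.55 mg/L.
e^(−k_1 t) = e^(−0.398×0.7203) = 0.7508; e^(−k_a t) = e^(−1.09×0.7203) = 0.4561.
D = 14.55 × (0.7508 − 0.4561) + 4.41 × 0.4561 = 4.288 + 2.011 = 6.299 mg/L.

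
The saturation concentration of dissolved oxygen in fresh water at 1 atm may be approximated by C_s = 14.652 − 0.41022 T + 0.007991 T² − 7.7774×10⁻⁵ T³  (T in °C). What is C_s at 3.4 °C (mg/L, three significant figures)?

C_s ≈ 13.3 mg/L

C_s = 14.652 − 0.41022×3.4 + 0.007991×3.4² − 7.7774×10⁻⁵×3.4³ = 13.35 mg/L.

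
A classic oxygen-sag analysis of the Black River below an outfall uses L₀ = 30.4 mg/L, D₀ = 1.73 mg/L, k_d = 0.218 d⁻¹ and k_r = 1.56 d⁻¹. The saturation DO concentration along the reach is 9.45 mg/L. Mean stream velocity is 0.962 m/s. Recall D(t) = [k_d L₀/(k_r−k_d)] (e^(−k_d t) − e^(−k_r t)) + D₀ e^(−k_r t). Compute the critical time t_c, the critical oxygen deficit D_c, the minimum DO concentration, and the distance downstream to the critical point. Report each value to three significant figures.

t_c ≈ 1.15 d; D_c ≈ 3.31 mg/L; min DO ≈ 6.14 mg/L; x_c ≈ 95.2 km

With k_r/k_d = 7.156 and 1 − D₀(k_r−k_d)/(k_d L₀) = 0.6497,
t_c = ln(7.156 × 0.6497) / (1.56 − 0.218) = ln(4.649) / 1.342 = 1.537/1.342 = 1.145 d.
L(t_c) = L₀ e^(−k_d t_c) = 30.4 × 0.7791 = 23.68 mg/L, and at the critical point k_r D_c = k_d L, so D_c = (0.218/1.56) × 23.68 = 3.310 mg/L.
Minimum DO = C_s − D_c = 9.45 − 3.310 = 6.140 mg/L.
x_c = v t_c = 0.962 m/s × 1.145 d × 86400 s/d = 95170 m ≈ 95.2 km.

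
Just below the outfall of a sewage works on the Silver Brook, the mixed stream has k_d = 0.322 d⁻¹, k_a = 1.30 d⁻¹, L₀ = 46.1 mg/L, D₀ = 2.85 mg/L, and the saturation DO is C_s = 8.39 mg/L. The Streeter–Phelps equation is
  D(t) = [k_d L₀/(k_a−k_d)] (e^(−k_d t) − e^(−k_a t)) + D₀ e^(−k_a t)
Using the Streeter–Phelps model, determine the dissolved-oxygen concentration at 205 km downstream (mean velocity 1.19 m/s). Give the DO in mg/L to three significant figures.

DO ≈ 1.33 mg/L

Travel time t = x/v = 205 km / (1.19 m/s) = 205000 m / 1.19 m/s = 172300 s = 1.994 d.
k_d L₀/(k_a−k_d) = 0.322×46.1/(1.30−0.322) = 14.84/0.9780 = 15.18 mg/L.
e^(−k_d t) = e^(−0.322×1.994) = 0.5262; e^(−k_a t) = e^(−1.30×1.994) = 0.07487.
D = 15.18 × (0.5262 − 0.07487) + 2.85 × 0.07487 = 6.851 + 0.2134 = 7.064 mg/L.
DO = C_s − D = 8.39 − 7.064 = 1.326 mg/L.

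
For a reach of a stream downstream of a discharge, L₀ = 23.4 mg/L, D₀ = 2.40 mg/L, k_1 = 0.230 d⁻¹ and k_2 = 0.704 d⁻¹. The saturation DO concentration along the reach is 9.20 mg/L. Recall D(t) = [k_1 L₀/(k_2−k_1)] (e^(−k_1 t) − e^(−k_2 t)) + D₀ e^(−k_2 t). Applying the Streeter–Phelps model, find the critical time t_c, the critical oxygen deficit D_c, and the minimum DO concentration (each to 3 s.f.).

t_c ≈ 1.86 d; D_c ≈ 4.98 mg/L; min DO ≈ 4.22 mg/L

t_c = [1/(k_2−k_1)] ln[(k_2/k_1)(1 − D₀(k_2−k_1)/(k_1 L₀))]
= [1/(0.704−0.230)] ln[(0.704/0.230)(1 − 2.40×0.4740/(0.230×23.4))]
= (1/0.4740) ln[3.061 × 0.7886] = 2.110 × ln(2.414) = 2.110 × 0.8812 = 1.859 d.
L(t_c) = L₀ e^(−k_1 t_c) = 23.4 × 0.6521 = 15.26 mg/L, and at the critical point k_2 D_c = k_1 L, so D_c = (0.230/0.704) × 15.26 = 4.985 mg/L.
Minimum DO = C_s − D_c = 9.20 − 4.985 = 4.215 mg/L.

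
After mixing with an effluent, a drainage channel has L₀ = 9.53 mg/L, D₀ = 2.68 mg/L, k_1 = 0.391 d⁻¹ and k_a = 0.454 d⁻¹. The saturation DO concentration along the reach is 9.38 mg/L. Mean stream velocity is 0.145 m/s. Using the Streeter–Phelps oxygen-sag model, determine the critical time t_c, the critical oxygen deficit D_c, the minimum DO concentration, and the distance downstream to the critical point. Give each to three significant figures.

t_c = [1/(k_a−k_1)] ln[(k_a/k_1)(1 − D₀(k_a−k_1)/(k_1 L₀))]
= [1/(0.454−0.391)] ln[(0.454/0.391)(1 − 2.68×0.06300/(0.391×9.53))]
= (1/0.06300) ln[1.161 × 0.9547] = 15.87 × ln(1.109) = 15.87 × 0.1030 = 1.635 d.
D_c = (k_1/k_a) L₀ e^(−k_1 t_c) = (0.391/0.454) × 9.53 × e^(−0.391×1.635) = 0.8612 × 9.53 × 0.5276 = 4.330 mg/L.
Minimum DO = C_s − D_c = 9.38 − 4.330 = 5.050 mg/L.
x_c = v t_c = 0.145 m/s × 1.635 d × 86400 s/d = 20490 m ≈ 20.5 km.

t_c ≈ 1.64 d; D_c ≈ 4.33 mg/L; min DO ≈ 5.05 mg/L; x_c ≈ 20.5 km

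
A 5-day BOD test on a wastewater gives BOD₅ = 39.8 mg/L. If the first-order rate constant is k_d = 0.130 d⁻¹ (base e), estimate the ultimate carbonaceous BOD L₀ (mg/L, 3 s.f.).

BOD₅ = L₀(1 − e^(−5k_d)) ⇒ L₀ = BOD₅ / (1 − e^(−5×0.130))
= 39.8 / (1 − 0.5220) = 39.8 / 0.4780 = 83.27 mg/L.

L₀ ≈ 83.3 mg/L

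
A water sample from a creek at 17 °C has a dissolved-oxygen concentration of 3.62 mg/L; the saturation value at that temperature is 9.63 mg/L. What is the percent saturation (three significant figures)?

% saturation = C/C_s × 100 = 3.62/9.63 × 100 = 37.6 %.

37.6 % saturation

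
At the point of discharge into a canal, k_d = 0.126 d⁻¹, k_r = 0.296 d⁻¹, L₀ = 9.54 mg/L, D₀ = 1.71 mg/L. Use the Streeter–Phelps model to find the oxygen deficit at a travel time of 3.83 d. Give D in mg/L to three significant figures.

D ≈ 2.64 mg/L

k_d L₀/(k_r−k_d) = 0.126×9.54/(0.296−0.126) = 1.202/0.1700 = 7.071 mg/L.
e^(−k_d t) = e^(−0.126×3.830) = 0.6172; e^(−k_r t) = e^(−0.296×3.830) = 0.3218.
D = 7.071 × (0.6172 − 0.3218) + 1.71 × 0.3218 = 2.088 + 0.5504 = 2.639 mg/L.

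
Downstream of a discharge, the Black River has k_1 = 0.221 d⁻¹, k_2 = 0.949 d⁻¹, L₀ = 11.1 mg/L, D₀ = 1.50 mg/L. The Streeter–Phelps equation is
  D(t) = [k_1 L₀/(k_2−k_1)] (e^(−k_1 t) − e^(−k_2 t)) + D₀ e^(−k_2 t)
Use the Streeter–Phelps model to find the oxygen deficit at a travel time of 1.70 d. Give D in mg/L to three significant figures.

D ≈ 1.94 mg/L

k_1 L₀/(k_2−k_1) = 0.221×11.1/(0.949−0.221) = 2.453/0.7280 = 3.370 mg/L.
e^(−k_1 t) = e^(−0.221×1.700) = 0.6868; e^(−k_2 t) = e^(−0.949×1.700) = 0.1992.
D = 3.370 × (0.6868 − 0.1992) + 1.50 × 0.1992 = 1.643 + 0.2988 = 1.942 mg/L.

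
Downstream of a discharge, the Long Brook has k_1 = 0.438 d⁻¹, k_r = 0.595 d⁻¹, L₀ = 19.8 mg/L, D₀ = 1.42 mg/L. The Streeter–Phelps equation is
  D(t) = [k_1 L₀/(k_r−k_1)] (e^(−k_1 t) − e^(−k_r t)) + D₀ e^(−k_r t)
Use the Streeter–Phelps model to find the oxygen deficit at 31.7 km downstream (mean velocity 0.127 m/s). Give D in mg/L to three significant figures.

Travel time t = x/v = 31.7 km / (0.127 m/s) = 31700 m / 0.127 m/s = 249600 s = 2.889 d.
k_1 L₀/(k_r−k_1) = 0.438×19.8/(0.595−0.438) = 8.672/0.1570 = 55.24 mg/L.
e^(−k_1 t) = e^(−0.438×2.889) = 0.2821; e^(−k_r t) = e^(−0.595×2.889) = 0.1793.
D = 55.24 × (0.2821 − 0.1793) + 1.42 × 0.1793 = 5.683 + 0.2545 = 5.937 mg/L.

D ≈ 5.94 mg/L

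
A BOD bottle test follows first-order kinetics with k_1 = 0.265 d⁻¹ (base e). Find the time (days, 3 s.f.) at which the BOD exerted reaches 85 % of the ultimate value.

t ≈ 7.16 d

y/L₀ = 1 − e^(−k_1 t) = 0.85 ⇒ e^(−k_1 t) = 0.150
t = −ln(0.150) / 0.265 = 1.897 / 0.265 = 7.159 d.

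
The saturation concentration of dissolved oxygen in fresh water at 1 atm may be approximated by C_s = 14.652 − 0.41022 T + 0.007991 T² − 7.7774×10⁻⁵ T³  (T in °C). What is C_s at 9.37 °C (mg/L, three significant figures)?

C_s = 14.652 − 0.41022×9.37 + 0.007991×9.37² − 7.7774×10⁻⁵×9.37³ = 11.45 mg/L.

C_s ≈ 11.4 mg/L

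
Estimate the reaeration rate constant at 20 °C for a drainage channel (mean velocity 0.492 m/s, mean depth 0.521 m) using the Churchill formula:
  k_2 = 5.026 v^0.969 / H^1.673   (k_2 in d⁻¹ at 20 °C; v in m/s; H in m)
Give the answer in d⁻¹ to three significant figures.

k_2 ≈ 7.52 d⁻¹

k_2 = 5.026 × 0.492^0.969 / 0.521^1.673 = 5.026 × 0.5029 / 0.3359 = 7.524 d⁻¹.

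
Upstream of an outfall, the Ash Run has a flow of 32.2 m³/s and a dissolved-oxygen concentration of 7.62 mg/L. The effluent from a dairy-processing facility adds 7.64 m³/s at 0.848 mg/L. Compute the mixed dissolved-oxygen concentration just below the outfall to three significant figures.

6.32 mg/L

Flow-weighted mixing: C = (Q_r C_r + Q_w C_w)/(Q_r + Q_w)
= (32.2×7.62 + 7.64×0.848)/(32.2 + 7.64) = 251.8/39.84 = 6.321 mg/L.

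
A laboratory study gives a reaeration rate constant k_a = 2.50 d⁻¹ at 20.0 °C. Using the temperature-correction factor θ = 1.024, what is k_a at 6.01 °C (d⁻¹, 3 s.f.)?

k_a(T₂) = k_a(T₁) · θ^(T₂−T₁) = 2.50 × 1.024^(6.01−20.0)
= 2.50 × 1.024^-14.0 = 2.50 × 0.7176 = 1.794 d⁻¹.

k_a ≈ 1.79 d⁻¹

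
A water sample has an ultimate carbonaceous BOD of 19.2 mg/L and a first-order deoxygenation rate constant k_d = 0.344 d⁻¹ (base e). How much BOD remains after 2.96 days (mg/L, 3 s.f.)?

L_t = L₀ e^(−k_d t) = 19.2 × e^(−0.344×2.96) = 19.2 × 0.3612 = 6.936 mg/L.

L ≈ 6.94 mg/L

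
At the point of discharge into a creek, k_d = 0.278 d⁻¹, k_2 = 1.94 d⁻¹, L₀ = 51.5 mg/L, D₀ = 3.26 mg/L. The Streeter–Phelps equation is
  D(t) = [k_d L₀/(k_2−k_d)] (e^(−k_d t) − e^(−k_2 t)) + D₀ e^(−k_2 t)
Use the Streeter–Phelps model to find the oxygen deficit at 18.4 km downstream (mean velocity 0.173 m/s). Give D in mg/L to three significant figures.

Travel time t = x/v = 18.4 km / (0.173 m/s) = 18400 m / 0.173 m/s = 106400 s = 1.231 d.
k_d L₀/(k_2−k_d) = 0.278×51.5/(1.94−0.278) = 14.32/1.662 = 8.614 mg/L.
e^(−k_d t) = e^(−0.278×1.231) = 0.7102; e^(−k_2 t) = e^(−1.94×1.231) = 0.09180.
D = 8.614 × (0.7102 − 0.09180) + 3.26 × 0.09180 = 5.327 + 0.2993 = 5.626 mg/L.

D ≈ 5.63 mg/L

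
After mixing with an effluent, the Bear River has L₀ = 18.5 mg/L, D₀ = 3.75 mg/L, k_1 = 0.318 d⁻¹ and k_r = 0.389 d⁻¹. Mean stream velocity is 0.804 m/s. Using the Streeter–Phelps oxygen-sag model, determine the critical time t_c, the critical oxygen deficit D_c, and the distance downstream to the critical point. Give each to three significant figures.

At the critical point dD/dt = 0, so k_1 L₀ e^(−k_1 t) = k_r D. Substituting D(t) from the Streeter–Phelps equation and solving for t gives
t_c = ln[(k_r/k_1)(1 − D₀(k_r−k_1)/(k_1 L₀))] / (k_r−k_1).
Here k_r−k_1 = 0.07100 d⁻¹ and 1 − D₀(k_r−k_1)/(k_1 L₀) = 1 − 3.75×0.07100/(0.318×18.5) = 0.9547, so
t_c = ln(1.223 × 0.9547) / 0.07100 = 0.1552 / 0.07100 = 2.186 d.
L(t_c) = L₀ e^(−k_1 t_c) = 18.5 × 0.4990 = 9.231 mg/L, and at the critical point k_r D_c = k_1 L, so D_c = (0.318/0.389) × 9.231 = 7.546 mg/L.
x_c = v t_c = 0.804 m/s × 2.186 d × 86400 s/d = 151900 m ≈ 152 km.

t_c ≈ 2.19 d; D_c ≈ 7.55 mg/L; x_c ≈ 152 km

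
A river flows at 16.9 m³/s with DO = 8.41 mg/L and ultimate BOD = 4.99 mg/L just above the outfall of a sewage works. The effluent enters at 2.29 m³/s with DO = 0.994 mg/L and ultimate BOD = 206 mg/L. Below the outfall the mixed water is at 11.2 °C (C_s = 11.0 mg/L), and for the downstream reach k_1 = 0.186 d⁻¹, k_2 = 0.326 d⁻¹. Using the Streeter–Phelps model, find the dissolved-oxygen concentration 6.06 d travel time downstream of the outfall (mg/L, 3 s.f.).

DO ≈ 3.39 mg/L

Mixed DO = (16.9×8.41 + 2.29×0.994)/(16.9+2.29) = 144.4/19.19 = 7.525 mg/L.
Mixed L₀ = (16.9×4.99 + 2.29×206)/(19.19) = 556.1/19.19 = 28.98 mg/L.
Initial deficit D₀ = C_s − DO₀ = 11.0 − 7.525 = 3.475 mg/L.
D(6.06) = [0.186×28.98/(0.326−0.186)](e^(−0.186×6.06) − e^(−0.326×6.06)) + 3.475 e^(−0.326×6.06)
= 38.50 × (0.3240 − 0.1387) + 3.475 × 0.1387 = 7.614 mg/L.
DO = 11.0 − 7.614 = 3.386 mg/L.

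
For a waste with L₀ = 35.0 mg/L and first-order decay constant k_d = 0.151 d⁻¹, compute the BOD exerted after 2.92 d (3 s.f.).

y ≈ 12.5 mg/L

y_t = L₀(1 − e^(−k_d t)) = 35.0 × (1 − e^(−0.151×2.92))
= 35.0 × (1 − 0.6434) = 35.0 × 0.3566 = 12.48 mg/L.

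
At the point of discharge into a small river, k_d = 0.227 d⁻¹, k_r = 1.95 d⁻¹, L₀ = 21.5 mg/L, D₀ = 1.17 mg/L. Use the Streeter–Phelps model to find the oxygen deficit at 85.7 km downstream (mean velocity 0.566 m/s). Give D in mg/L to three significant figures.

Travel time t = x/v = 85.7 km / (0.566 m/s) = 85700 m / 0.566 m/s = 151400 s = 1.752 d.
k_d L₀/(k_r−k_d) = 0.227×21.5/(1.95−0.227) = 4.881/1.723 = 2.833 mg/L.
e^(−k_d t) = e^(−0.227×1.752) = 0.6718; e^(−k_r t) = e^(−1.95×1.752) = 0.03280.
D = 2.833 × (0.6718 − 0.03280) + 1.17 × 0.03280 = 1.810 + 0.03838 = 1.848 mg/L.

D ≈ 1.85 mg/L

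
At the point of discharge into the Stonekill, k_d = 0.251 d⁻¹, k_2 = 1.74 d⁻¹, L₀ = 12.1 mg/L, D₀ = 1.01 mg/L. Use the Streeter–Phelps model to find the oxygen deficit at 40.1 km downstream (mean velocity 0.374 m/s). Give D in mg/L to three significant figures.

D ≈ 1.37 mg/L

Travel time t = x/v = 40.1 km / (0.374 m/s) = 40100 m / 0.374 m/s = 107200 s = 1.241 d.
k_d L₀/(k_2−k_d) = 0.251×12.1/(1.74−0.251) = 3.037/1.489 = 2.040 mg/L.
e^(−k_d t) = e^(−0.251×1.241) = 0.7324; e^(−k_2 t) = e^(−1.74×1.241) = 0.1154.
D = 2.040 × (0.7324 − 0.1154) + 1.01 × 0.1154 = 1.258 + 0.1166 = 1.375 mg/L.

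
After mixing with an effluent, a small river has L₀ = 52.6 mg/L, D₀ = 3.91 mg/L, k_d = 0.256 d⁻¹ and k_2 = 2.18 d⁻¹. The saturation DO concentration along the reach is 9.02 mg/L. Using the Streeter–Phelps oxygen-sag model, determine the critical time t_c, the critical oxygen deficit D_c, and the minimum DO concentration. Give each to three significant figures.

t_c ≈ 0.688 d; D_c ≈ 5.18 mg/L; min DO ≈ 3.84 mg/L

t_c = [1/(k_2−k_d)] ln[(k_2/k_d)(1 − D₀(k_2−k_d)/(k_d L₀))]
= [1/(2.18−0.256)] ln[(2.18/0.256)(1 − 3.91×1.924/(0.256×52.6))]
= (1/1.924) ln[8.516 × 0.4413] = 0.5198 × ln(3.758) = 0.5198 × 1.324 = 0.6881 d.
D_c = (k_d/k_2) L₀ e^(−k_d t_c) = (0.256/2.18) × 52.6 × e^(−0.256×0.6881) = 0.1174 × 52.6 × 0.8385 = 5.179 mg/L.
Minimum DO = C_s − D_c = 9.02 − 5.179 = 3.841 mg/L.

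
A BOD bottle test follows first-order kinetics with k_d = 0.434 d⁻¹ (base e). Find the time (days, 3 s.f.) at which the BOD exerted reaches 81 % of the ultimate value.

y/L₀ = 1 − e^(−k_d t) = 0.81 ⇒ e^(−k_d t) = 0.190
t = −ln(0.190) / 0.434 = 1.661 / 0.434 = 3.827 d.

t ≈ 3.83 d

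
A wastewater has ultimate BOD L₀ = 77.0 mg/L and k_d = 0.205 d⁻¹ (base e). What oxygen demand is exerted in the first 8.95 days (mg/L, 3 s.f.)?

y_t = L₀(1 − e^(−k_d t)) = 77.0 × (1 − e^(−0.205×8.95))
= 77.0 × (1 − 0.1597) = 77.0 × 0.8403 = 64.71 mg/L.

y ≈ 64.7 mg/L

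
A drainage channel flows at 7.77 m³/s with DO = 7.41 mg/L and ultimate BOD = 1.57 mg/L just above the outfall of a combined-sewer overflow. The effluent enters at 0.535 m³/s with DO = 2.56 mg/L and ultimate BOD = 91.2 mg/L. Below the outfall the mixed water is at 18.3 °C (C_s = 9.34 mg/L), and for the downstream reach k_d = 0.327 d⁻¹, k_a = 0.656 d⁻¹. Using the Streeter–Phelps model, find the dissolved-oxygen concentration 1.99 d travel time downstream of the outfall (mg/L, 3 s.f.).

DO ≈ 6.90 mg/L

Mixed DO = (7.77×7.41 + 0.535×2.56)/(7.77+0.535) = 58.95/8.305 = 7.098 mg/L.
Mixed L₀ = (7.77×1.57 + 0.535×91.2)/(8.305) = 60.99/8.305 = 7.344 mg/L.
Initial deficit D₀ = C_s − DO₀ = 9.34 − 7.098 = 2.242 mg/L.
D(1.99) = [0.327×7.344/(0.656−0.327)](e^(−0.327×1.99) − e^(−0.656×1.99)) + 2.242 e^(−0.656×1.99)
= 7.299 × (0.5217 − 0.2711) + 2.242 × 0.2711 = 2.437 mg/L.
DO = 9.34 − 2.437 = 6.903 mg/L.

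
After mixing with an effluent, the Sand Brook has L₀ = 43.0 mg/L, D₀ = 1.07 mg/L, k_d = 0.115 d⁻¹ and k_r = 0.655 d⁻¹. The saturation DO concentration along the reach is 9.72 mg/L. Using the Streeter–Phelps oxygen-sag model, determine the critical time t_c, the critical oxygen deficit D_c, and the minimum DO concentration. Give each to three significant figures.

At the critical point dD/dt = 0, so k_d L₀ e^(−k_d t) = k_r D. Substituting D(t) from the Streeter–Phelps equation and solving for t gives
t_c = ln[(k_r/k_d)(1 − D₀(k_r−k_d)/(k_d L₀))] / (k_r−k_d).
Here k_r−k_d = 0.5400 d⁻¹ and 1 − D₀(k_r−k_d)/(k_d L₀) = 1 − 1.07×0.5400/(0.115×43.0) = 0.8832, so
t_c = ln(5.696 × 0.8832) / 0.5400 = 1.615 / 0.5400 = 2.992 d.
L(t_c) = L₀ e^(−k_d t_c) = 43.0 × 0.7089 = 30.48 mg/L, and at the critical point k_r D_c = k_d L, so D_c = (0.115/0.655) × 30.48 = 5.352 mg/L.
Minimum DO = C_s − D_c = 9.72 − 5.352 = 4.368 mg/L.

t_c ≈ 2.99 d; D_c ≈ 5.35 mg/L; min DO ≈ 4.37 mg/L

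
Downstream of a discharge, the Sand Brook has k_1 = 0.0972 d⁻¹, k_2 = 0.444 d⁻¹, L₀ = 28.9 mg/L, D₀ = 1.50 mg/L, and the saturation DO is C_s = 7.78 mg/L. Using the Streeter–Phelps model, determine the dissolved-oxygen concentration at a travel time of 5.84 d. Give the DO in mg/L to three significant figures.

k_1 L₀/(k_2−k_1) = 0.0972×28.9/(0.444−0.0972) = 2.809/0.3468 = 8.100 mg/L.
e^(−k_1 t) = e^(−0.0972×5.840) = 0.5669; e^(−k_2 t) = e^(−0.444×5.840) = 0.07480.
D = 8.100 × (0.5669 − 0.07480) + 1.50 × 0.07480 = 3.986 + 0.1122 = 4.098 mg/L.
DO = C_s − D = 7.78 − 4.098 = 3.682 mg/L.

DO ≈ 3.68 mg/L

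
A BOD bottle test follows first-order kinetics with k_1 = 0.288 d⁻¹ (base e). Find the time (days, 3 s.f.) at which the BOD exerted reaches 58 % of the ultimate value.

y/L₀ = 1 − e^(−k_1 t) = 0.58 ⇒ e^(−k_1 t) = 0.420
t = −ln(0.420) / 0.288 = 0.8675 / 0.288 = 3.012 d.

t ≈ 3.01 d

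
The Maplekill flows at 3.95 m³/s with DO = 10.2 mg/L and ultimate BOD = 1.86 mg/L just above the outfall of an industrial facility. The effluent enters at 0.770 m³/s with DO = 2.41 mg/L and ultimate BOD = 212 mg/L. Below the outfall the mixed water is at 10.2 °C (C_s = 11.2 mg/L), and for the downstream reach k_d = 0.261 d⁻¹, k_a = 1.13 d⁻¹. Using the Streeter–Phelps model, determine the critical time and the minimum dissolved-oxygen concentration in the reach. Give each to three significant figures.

t_c ≈ 1.42 d; minimum DO ≈ 5.43 mg/L

Mixed DO = (3.95×10.2 + 0.770×2.41)/(3.95+0.770) = 42.15/4.720 = 8.929 mg/L.
Mixed L₀ = (3.95×1.86 + 0.770×212)/(4.720) = 170.6/4.720 = 36.14 mg/L.
Initial deficit D₀ = C_s − DO₀ = 11.2 − 8.929 = 2.271 mg/L.
t_c = (1/0.8690) ln[(1.13/0.261)(1 − 2.271×0.8690/(0.261×36.14))] = 1.151 × ln(3.424) = 1.416 d.
D_c = (0.261/1.13) × 36.14 × e^(−0.261×1.416) = 0.2310 × 36.14 × 0.6910 = 5.768 mg/L.
Minimum DO = 11.2 − 5.768 = 5.432 mg/L.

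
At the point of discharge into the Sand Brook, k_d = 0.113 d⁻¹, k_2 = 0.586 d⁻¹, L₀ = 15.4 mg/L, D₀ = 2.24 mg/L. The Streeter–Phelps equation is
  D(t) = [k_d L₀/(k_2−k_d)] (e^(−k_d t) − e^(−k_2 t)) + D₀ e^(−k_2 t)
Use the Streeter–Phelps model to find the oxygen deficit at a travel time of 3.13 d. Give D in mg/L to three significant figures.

k_d L₀/(k_2−k_d) = 0.113×15.4/(0.586−0.113) = 1.740/0.4730 = 3.679 mg/L.
e^(−k_d t) = e^(−0.113×3.130) = 0.7021; e^(−k_2 t) = e^(−0.586×3.130) = 0.1597.
D = 3.679 × (0.7021 − 0.1597) + 2.24 × 0.1597 = 1.995 + 0.3578 = 2.353 mg/L.

D ≈ 2.35 mg/L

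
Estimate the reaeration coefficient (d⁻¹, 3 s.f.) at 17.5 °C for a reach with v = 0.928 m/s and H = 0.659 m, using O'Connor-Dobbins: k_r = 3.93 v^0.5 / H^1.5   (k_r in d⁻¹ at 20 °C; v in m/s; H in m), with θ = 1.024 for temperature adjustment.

k_r(20) = 3.93 × 0.928^0.5 / 0.659^1.5 = 3.93 × 0.9633 / 0.5350 = 7.077 d⁻¹.
k_r(17.5) = 7.077 × 1.024^(17.5−20) = 7.077 × 0.9424 = 6.669 d⁻¹.

k_r ≈ 6.67 d⁻¹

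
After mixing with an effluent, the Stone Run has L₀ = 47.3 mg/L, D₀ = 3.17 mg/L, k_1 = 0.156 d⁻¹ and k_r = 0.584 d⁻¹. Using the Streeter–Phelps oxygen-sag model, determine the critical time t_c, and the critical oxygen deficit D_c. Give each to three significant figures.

t_c ≈ 2.61 d; D_c ≈ 8.41 mg/L

t_c = [1/(k_r−k_1)] ln[(k_r/k_1)(1 − D₀(k_r−k_1)/(k_1 L₀))]
= [1/(0.584−0.156)] ln[(0.584/0.156)(1 − 3.17×0.4280/(0.156×47.3))]
= (1/0.4280) ln[3.744 × 0.8161] = 2.336 × ln(3.055) = 2.336 × 1.117 = 2.609 d.
L(t_c) = L₀ e^(−k_1 t_c) = 47.3 × 0.6656 = 31.48 mg/L, and at the critical point k_r D_c = k_1 L, so D_c = (0.156/0.584) × 31.48 = 8.410 mg/L.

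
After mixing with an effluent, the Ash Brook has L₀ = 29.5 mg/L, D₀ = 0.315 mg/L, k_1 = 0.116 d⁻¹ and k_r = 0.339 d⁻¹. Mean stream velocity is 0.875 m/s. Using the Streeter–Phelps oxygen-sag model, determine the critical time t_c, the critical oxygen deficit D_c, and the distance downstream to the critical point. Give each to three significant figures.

t_c ≈ 4.72 d; D_c ≈ 5.84 mg/L; x_c ≈ 357 km

t_c = [1/(k_r−k_1)] ln[(k_r/k_1)(1 − D₀(k_r−k_1)/(k_1 L₀))]
= [1/(0.339−0.116)] ln[(0.339/0.116)(1 − 0.315×0.2230/(0.116×29.5))]
= (1/0.2230) ln[2.922 × 0.9795] = 4.484 × ln(2.862) = 4.484 × 1.052 = 4.716 d.
D_c = (k_1/k_r) L₀ e^(−k_1 t_c) = (0.116/0.339) × 29.5 × e^(−0.116×4.716) = 0.3422 × 29.5 × 0.5787 = 5.841 mg/L.
x_c = v t_c = 0.875 m/s × 4.716 d × 86400 s/d = 356500 m ≈ 357 km.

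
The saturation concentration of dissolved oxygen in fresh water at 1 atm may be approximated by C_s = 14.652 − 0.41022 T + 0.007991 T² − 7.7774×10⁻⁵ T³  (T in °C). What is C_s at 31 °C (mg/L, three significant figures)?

C_s = 14.652 − 0.41022×31 + 0.007991×31² − 7.7774×10⁻⁵×31³ = 7.298 mg/L.

C_s ≈ 7.30 mg/L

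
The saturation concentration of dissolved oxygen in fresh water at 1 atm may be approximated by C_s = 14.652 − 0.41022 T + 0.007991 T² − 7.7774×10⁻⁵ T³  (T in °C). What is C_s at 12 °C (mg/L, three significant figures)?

C_s ≈ 10.7 mg/L

C_s = 14.652 − 0.41022×12 + 0.007991×12² − 7.7774×10⁻⁵×12³ = 10.75 mg/L.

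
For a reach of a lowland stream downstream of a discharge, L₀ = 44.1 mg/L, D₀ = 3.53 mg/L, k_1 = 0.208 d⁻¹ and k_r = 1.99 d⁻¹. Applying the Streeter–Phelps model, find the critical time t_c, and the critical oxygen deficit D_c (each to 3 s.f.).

With k_r/k_1 = 9.567 and 1 − D₀(k_r−k_1)/(k_1 L₀) = 0.3142,
t_c = ln(9.567 × 0.3142) / (1.99 − 0.208) = ln(3.006) / 1.782 = 1.101/1.782 = 0.6177 d.
D_c = (k_1/k_r) L₀ e^(−k_1 t_c) = (0.208/1.99) × 44.1 × e^(−0.208×0.6177) = 0.1045 × 44.1 × 0.8794 = 4.054 mg/L.

t_c ≈ 0.618 d; D_c ≈ 4.05 mg/L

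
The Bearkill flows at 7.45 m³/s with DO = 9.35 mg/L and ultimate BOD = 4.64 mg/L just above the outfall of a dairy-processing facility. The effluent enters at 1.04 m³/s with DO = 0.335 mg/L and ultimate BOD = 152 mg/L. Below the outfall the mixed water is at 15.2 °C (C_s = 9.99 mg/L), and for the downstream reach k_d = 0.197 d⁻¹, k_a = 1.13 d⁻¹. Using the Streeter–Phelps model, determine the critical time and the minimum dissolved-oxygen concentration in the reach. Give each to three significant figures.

t_c ≈ 1.39 d; minimum DO ≈ 6.98 mg/L

Mixed DO = (7.45×9.35 + 1.04×0.335)/(7.45+1.04) = 70.01/8.490 = 8.246 mg/L.
Mixed L₀ = (7.45×4.64 + 1.04×152)/(8.490) = 192.6/8.490 = 22.69 mg/L.
Initial deficit D₀ = C_s − DO₀ = 9.99 − 8.246 = 1.744 mg/L.
t_c = (1/0.9330) ln[(1.13/0.197)(1 − 1.744×0.9330/(0.197×22.69))] = 1.072 × ln(3.648) = 1.387 d.
D_c = (0.197/1.13) × 22.69 × e^(−0.197×1.387) = 0.1743 × 22.69 × 0.7609 = 3.010 mg/L.
Minimum DO = 9.99 − 3.010 = 6.980 mg/L.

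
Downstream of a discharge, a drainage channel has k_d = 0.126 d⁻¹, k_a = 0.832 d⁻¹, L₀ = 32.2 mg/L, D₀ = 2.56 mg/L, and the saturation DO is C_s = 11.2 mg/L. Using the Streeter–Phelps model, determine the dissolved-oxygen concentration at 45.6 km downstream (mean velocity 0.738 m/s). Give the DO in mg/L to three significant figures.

DO ≈ 7.71 mg/L

Travel time t = x/v = 45.6 km / (0.738 m/s) = 45600 m / 0.738 m/s = 61790 s = 0.7151 d.
k_d L₀/(k_a−k_d) = 0.126×32.2/(0.832−0.126) = 4.057/0.7060 = 5.747 mg/L.
e^(−k_d t) = e^(−0.126×0.7151) = 0.9138; e^(−k_a t) = e^(−0.832×0.7151) = 0.5516.
D = 5.747 × (0.9138 − 0.5516) + 2.56 × 0.5516 = 2.082 + 1.412 = 3.494 mg/L.
DO = C_s − D = 11.2 − 3.494 = 7.706 mg/L.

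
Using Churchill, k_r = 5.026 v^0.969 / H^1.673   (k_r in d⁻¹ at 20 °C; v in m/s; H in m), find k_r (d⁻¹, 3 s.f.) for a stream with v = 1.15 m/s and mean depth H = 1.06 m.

k_r = 5.026 × 1.15^0.969 / 1.06^1.673 = 5.026 × 1.145 / 1.102 = 5.220 d⁻¹.

k_r ≈ 5.22 d⁻¹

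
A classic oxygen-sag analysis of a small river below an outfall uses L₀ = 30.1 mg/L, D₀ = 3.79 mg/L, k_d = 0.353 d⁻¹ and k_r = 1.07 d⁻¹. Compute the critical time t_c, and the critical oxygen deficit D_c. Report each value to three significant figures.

At the critical point dD/dt = 0, so k_d L₀ e^(−k_d t) = k_r D. Substituting D(t) from the Streeter–Phelps equation and solving for t gives
t_c = ln[(k_r/k_d)(1 − D₀(k_r−k_d)/(k_d L₀))] / (k_r−k_d).
Here k_r−k_d = 0.7170 d⁻¹ and 1 − D₀(k_r−k_d)/(k_d L₀) = 1 − 3.79×0.7170/(0.353×30.1) = 0.7442, so
t_c = ln(3.031 × 0.7442) / 0.7170 = 0.8136 / 0.7170 = 1.135 d.
L(t_c) = L₀ e^(−k_d t_c) = 30.1 × 0.6700 = 20.17 mg/L, and at the critical point k_r D_c = k_d L, so D_c = (0.353/1.07) × 20.17 = 6.653 mg/L.

t_c ≈ 1.13 d; D_c ≈ 6.65 mg/L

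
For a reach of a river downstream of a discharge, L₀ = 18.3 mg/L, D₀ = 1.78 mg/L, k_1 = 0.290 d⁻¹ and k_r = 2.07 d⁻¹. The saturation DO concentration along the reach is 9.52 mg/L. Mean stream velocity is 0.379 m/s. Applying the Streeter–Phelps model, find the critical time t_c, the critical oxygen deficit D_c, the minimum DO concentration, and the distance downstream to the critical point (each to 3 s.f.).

t_c ≈ 0.594 d; D_c ≈ 2.16 mg/L; min DO ≈ 7.36 mg/L; x_c ≈ 19.4 km

t_c = [1/(k_r−k_1)] ln[(k_r/k_1)(1 − D₀(k_r−k_1)/(k_1 L₀))]
= [1/(2.07−0.290)] ln[(2.07/0.290)(1 − 1.78×1.780/(0.290×18.3))]
= (1/1.780) ln[7.138 × 0.4030] = 0.5618 × ln(2.876) = 0.5618 × 1.057 = 0.5936 d.
D_c = (k_1/k_r) L₀ e^(−k_1 t_c) = (0.290/2.07) × 18.3 × e^(−0.290×0.5936) = 0.1401 × 18.3 × 0.8419 = 2.158 mg/L.
Minimum DO = C_s − D_c = 9.52 − 2.158 = 7.362 mg/L.
x_c = v t_c = 0.379 m/s × 0.5936 d × 86400 s/d = 19440 m ≈ 19.4 km.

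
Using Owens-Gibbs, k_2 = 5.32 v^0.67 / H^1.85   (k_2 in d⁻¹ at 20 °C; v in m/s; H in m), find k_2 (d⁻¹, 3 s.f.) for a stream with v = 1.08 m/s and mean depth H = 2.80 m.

k_2 = 5.32 × 1.08^0.67 / 2.80^1.85 = 5.32 × 1.053 / 6.718 = 0.8338 d⁻¹.

k_2 ≈ 0.834 d⁻¹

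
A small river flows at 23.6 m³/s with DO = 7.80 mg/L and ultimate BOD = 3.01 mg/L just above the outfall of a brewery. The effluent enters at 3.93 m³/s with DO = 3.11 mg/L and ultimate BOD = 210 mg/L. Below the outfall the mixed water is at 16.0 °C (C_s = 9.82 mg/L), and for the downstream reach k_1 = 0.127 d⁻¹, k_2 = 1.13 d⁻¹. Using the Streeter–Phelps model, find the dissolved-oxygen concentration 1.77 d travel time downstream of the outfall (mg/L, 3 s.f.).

Mixed DO = (23.6×7.80 + 3.93×3.11)/(23.6+3.93) = 196.3/27.53 = 7.130 mg/L.
Mixed L₀ = (23.6×3.01 + 3.93×210)/(27.53) = 896.3/27.53 = 32.56 mg/L.
Initial deficit D₀ = C_s − DO₀ = 9.82 − 7.130 = 2.690 mg/L.
D(1.77) = [0.127×32.56/(1.13−0.127)](e^(−0.127×1.77) − e^(−1.13×1.77)) + 2.690 e^(−1.13×1.77)
= 4.123 × (0.7987 − 0.1353) + 2.690 × 0.1353 = 3.099 mg/L.
DO = 9.82 − 3.099 = 6.721 mg/L.

DO ≈ 6.72 mg/L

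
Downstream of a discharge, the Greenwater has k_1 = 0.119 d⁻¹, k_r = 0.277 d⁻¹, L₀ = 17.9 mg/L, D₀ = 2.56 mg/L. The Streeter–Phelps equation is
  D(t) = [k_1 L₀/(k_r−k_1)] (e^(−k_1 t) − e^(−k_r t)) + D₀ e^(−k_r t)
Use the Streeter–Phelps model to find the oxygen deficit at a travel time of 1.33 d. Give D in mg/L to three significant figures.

D ≈ 3.95 mg/L

k_1 L₀/(k_r−k_1) = 0.119×17.9/(0.277−0.119) = 2.130/0.1580 = 13.48 mg/L.
e^(−k_1 t) = e^(−0.119×1.330) = 0.8536; e^(−k_r t) = e^(−0.277×1.330) = 0.6918.
D = 13.48 × (0.8536 − 0.6918) + 2.56 × 0.6918 = 2.181 + 1.771 = 3.952 mg/L.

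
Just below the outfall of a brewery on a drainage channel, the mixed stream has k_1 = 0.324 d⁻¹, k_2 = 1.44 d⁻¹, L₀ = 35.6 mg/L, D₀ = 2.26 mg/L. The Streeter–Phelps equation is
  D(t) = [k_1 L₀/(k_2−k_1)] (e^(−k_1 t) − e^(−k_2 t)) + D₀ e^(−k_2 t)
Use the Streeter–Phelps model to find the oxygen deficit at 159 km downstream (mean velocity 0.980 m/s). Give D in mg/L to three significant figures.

D ≈ 5.08 mg/L

Travel time t = x/v = 159 km / (0.980 m/s) = 159000 m / 0.980 m/s = 162200 s = 1.878 d.
k_1 L₀/(k_2−k_1) = 0.324×35.6/(1.44−0.324) = 11.53/1.116 = 10.34 mg/L.
e^(−k_1 t) = e^(−0.324×1.878) = 0.5442; e^(−k_2 t) = e^(−1.44×1.878) = 0.06693.
D = 10.34 × (0.5442 − 0.06693) + 2.26 × 0.06693 = 4.933 + 0.1513 = 5.084 mg/L.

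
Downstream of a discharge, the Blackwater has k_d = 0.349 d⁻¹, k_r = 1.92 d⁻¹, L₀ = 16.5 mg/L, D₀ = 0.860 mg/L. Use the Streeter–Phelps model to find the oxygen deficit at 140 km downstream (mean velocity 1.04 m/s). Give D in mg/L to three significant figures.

Travel time t = x/v = 140 km / (1.04 m/s) = 140000 m / 1.04 m/s = 134600 s = 1.558 d.
k_d L₀/(k_r−k_d) = 0.349×16.5/(1.92−0.349) = 5.758/1.571 = 3.665 mg/L.
e^(−k_d t) = e^(−0.349×1.558) = 0.5806; e^(−k_r t) = e^(−1.92×1.558) = 0.05021.
D = 3.665 × (0.5806 − 0.05021) + 0.860 × 0.05021 = 1.944 + 0.04318 = 1.987 mg/L.

D ≈ 1.99 mg/L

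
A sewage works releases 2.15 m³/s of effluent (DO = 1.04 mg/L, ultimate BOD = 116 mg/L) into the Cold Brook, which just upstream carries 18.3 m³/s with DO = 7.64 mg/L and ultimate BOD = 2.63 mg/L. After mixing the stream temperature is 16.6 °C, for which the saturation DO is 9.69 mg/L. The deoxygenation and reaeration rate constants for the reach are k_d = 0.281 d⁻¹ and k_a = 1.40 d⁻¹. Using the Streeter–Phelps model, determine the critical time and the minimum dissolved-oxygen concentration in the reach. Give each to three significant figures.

Mixed DO = (18.3×7.64 + 2.15×1.04)/(18.3+2.15) = 142.0/20.45 = 6.946 mg/L.
Mixed L₀ = (18.3×2.63 + 2.15×116)/(20.45) = 297.5/20.45 = 14.55 mg/L.
Initial deficit D₀ = C_s − DO₀ = 9.69 − 6.946 = 2.744 mg/L.
t_c = (1/1.119) ln[(1.40/0.281)(1 − 2.744×1.119/(0.281×14.55))] = 0.8937 × ln(1.240) = 0.1926 d.
D_c = (0.281/1.40) × 14.55 × e^(−0.281×0.1926) = 0.2007 × 14.55 × 0.9473 = 2.766 mg/L.
Minimum DO = 9.69 − 2.766 = 6.924 mg/L.

t_c ≈ 0.193 d; minimum DO ≈ 6.92 mg/L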